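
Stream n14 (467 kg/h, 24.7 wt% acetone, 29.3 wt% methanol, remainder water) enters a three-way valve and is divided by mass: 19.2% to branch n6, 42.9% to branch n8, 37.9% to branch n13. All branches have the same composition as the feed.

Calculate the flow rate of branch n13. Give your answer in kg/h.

177 kg/h

Branch n13 flow = 0.379×467 = 176.99 kg/h.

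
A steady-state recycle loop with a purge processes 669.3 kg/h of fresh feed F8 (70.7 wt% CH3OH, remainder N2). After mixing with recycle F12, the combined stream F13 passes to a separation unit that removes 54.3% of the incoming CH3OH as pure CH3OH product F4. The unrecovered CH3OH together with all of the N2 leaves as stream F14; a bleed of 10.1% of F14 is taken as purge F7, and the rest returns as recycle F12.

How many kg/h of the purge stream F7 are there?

233.2 kg/h

N2 enters only via F8 and leaves only via the purge: 669.3×0.293 = 0.101×(N2 in F14), and the separation unit passes all N2, so N2 in F13 = N2 in F14 = 1941.6 kg/h.
CH3OH in F13: m_A = 669.3×0.707 + (1−0.101)·(1−0.543)·m_A, so m_A = 473.2/0.5892 = 803.17 kg/h.
F14 = (1−0.543)×803.17 + 1941.6 = 2308.7 kg/h.
Purge F7 = 0.101×2308.7 = 233.18 kg/h.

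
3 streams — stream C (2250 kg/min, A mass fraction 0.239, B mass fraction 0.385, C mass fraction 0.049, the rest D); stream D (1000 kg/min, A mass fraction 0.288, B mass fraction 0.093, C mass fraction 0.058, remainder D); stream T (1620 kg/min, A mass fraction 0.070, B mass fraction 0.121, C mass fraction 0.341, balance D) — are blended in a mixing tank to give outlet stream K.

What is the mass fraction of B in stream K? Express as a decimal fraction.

Total flow out = 2250 + 1000 + 1620 = 4870 kg/min.
B in = 2250×0.385 + 1000×0.093 + 1620×0.121 = 1155.3 kg/min.
B mass fraction in K = 1155.3/4870 = 0.237.

0.237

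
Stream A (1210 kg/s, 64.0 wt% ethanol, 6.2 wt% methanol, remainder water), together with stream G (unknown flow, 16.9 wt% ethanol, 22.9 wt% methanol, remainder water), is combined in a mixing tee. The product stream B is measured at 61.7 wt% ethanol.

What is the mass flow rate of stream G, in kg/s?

Let G be the unknown flow. Total out = 1210 + G.
ethanol balance: 774.4 + 0.169·G = 0.617·(1210 + G)
(0.169 − 0.617)·G = 0.617×1210 − 774.4 = -27.83
G = -27.83 / -0.448 = 62.121 kg/s

62.12 kg/s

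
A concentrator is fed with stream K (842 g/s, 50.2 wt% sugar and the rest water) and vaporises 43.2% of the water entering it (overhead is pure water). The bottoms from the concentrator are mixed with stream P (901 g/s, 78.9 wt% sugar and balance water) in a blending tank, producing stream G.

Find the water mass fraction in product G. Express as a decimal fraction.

Vapour removed = 0.432×0.498×842 = 181.14 g/s; concentrate = 660.86 g/s.
water reaching the mixer = 238.17 (from concentrate) + 901×0.211 = 428.28 g/s.
Product flow = 660.86 + 901 = 1561.9 g/s; water fraction = 0.274.

0.274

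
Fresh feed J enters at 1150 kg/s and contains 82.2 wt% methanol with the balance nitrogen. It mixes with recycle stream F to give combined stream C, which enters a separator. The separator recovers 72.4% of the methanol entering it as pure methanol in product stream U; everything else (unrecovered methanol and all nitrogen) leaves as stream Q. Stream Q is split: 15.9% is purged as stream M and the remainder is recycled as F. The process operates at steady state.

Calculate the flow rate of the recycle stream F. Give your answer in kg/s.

1368 kg/s

nitrogen enters only via J and leaves only via the purge: 1150×0.178 = 0.159×(nitrogen in Q), and the separator passes all nitrogen, so nitrogen in C = nitrogen in Q = 1287.4 kg/s.
methanol in C: m_A = 1150×0.822 + (1−0.159)·(1−0.724)·m_A, so m_A = 945.3/0.7679 = 1231 kg/s.
Q = (1−0.724)×1231 + 1287.4 = 1627.2 kg/s.
Recycle F = (1−0.159)×1627.2 = 1368.5 kg/s.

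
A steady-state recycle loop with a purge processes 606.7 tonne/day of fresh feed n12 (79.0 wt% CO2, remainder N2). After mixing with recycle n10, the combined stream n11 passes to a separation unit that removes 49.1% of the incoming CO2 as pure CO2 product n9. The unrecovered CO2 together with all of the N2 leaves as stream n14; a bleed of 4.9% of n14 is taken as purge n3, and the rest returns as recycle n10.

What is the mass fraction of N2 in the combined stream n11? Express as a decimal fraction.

N2 enters only via n12 and leaves only via the purge: 606.7×0.210 = 0.049×(N2 in n14), and the separation unit passes all N2, so N2 in n11 = N2 in n14 = 2600.1 tonne/day.
CO2 in n11: m_A = 606.7×0.790 + (1−0.049)·(1−0.491)·m_A, so m_A = 479.29/0.5159 = 928.97 tonne/day.
n11 = 928.97 + 2600.1 = 3529.1 tonne/day.
N2 fraction in n11 = 2600.1/3529.1 = 0.737.

0.737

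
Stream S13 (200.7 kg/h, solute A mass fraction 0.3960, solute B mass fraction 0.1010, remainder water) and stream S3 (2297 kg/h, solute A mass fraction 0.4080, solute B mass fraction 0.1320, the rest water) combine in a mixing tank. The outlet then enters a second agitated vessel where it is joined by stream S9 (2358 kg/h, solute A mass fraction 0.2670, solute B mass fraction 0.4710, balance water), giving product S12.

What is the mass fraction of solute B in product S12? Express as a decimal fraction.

Overall, product flow = 4855.7 kg/h.
solute B in = 200.7×0.101 + 2297×0.132 + 2358×0.471 = 1434.1 kg/h.
solute B fraction in S12 = 0.2953.

0.2953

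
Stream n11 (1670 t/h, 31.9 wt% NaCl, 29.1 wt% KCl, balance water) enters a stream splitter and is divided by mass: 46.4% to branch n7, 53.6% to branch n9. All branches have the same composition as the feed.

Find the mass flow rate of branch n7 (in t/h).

774.9 t/h

Branch n7 flow = 0.464×1670 = 774.88 t/h.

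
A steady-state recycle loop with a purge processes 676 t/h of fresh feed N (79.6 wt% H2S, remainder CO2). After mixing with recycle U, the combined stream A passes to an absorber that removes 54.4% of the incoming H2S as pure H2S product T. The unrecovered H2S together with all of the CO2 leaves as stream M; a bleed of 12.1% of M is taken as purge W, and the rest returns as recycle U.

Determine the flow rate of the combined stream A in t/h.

2038 t/h

CO2 enters only via N and leaves only via the purge: 676×0.204 = 0.121×(CO2 in M), and the absorber passes all CO2, so CO2 in A = CO2 in M = 1139.7 t/h.
H2S in A: m_A = 676×0.796 + (1−0.121)·(1−0.544)·m_A, so m_A = 538.1/0.5992 = 898.06 t/h.
A = 898.06 + 1139.7 = 2037.8 t/h.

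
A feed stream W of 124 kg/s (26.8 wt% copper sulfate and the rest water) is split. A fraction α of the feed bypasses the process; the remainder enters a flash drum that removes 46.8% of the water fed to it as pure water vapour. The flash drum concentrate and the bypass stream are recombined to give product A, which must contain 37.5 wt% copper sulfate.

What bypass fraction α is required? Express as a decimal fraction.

0.167

All 124×0.268 = 33.232 kg/s of copper sulfate reaches A, so A = 33.232/0.375 = 88.619 kg/s and vapour = 35.381 kg/s.
The evaporator receives (1−α)·124 of feed at 0.732 water and removes 0.468 of that water:
0.468×0.732×(1−α)×124 = 35.381
(1−α) = 35.381/42.479 = 0.8329;  α = 0.1671.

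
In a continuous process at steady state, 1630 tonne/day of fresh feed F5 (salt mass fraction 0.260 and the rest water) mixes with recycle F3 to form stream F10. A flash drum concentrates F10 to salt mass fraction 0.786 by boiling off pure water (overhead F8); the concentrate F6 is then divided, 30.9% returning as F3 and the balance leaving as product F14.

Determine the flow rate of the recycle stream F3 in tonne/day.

Overall salt balance (none leaves overhead): salt in fresh feed = salt in product, i.e. 1630×0.260 = (1−0.309)·F6·0.786.
F6 = 423.8/(0.786×0.691) = 780.3 tonne/day.
Recycle F3 = 0.309×780.3 = 241.11 tonne/day.

241.1 tonne/day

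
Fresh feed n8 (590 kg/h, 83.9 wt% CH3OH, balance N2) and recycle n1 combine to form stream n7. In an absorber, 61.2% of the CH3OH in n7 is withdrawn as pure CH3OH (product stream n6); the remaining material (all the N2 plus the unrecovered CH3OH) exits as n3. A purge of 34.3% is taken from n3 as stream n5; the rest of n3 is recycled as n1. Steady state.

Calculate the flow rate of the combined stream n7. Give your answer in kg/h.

941.3 kg/h

N2 enters only via n8 and leaves only via the purge: 590×0.161 = 0.343×(N2 in n3), and the absorber passes all N2, so N2 in n7 = N2 in n3 = 276.94 kg/h.
CH3OH in n7: m_A = 590×0.839 + (1−0.343)·(1−0.612)·m_A, so m_A = 495.01/0.7451 = 664.37 kg/h.
n7 = 664.37 + 276.94 = 941.31 kg/h.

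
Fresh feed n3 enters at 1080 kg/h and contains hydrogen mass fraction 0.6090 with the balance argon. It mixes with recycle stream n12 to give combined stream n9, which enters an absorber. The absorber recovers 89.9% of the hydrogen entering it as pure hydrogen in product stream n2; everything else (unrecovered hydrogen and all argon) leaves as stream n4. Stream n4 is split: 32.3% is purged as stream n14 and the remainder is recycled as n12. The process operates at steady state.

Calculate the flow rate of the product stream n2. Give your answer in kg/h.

634.7 kg/h

hydrogen in n9: m_A = 1080×0.609 + (1−0.323)·(1−0.899)·m_A, so m_A = 657.72/0.9316 = 705.99 kg/h.
Product n2 = 0.899×705.99 = 634.69 kg/h.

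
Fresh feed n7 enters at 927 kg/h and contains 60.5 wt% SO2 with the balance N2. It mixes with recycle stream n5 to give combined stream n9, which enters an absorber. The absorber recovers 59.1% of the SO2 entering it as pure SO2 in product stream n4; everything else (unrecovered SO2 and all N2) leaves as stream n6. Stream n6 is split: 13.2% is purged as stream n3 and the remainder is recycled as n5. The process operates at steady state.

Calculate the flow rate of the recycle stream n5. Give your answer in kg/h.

N2 enters only via n7 and leaves only via the purge: 927×0.395 = 0.132×(N2 in n6), and the absorber passes all N2, so N2 in n9 = N2 in n6 = 2774 kg/h.
SO2 in n9: m_A = 927×0.605 + (1−0.132)·(1−0.591)·m_A, so m_A = 560.84/0.6450 = 869.53 kg/h.
n6 = (1−0.591)×869.53 + 2774 = 3129.6 kg/h.
Recycle n5 = (1−0.132)×3129.6 = 2716.5 kg/h.

2717 kg/h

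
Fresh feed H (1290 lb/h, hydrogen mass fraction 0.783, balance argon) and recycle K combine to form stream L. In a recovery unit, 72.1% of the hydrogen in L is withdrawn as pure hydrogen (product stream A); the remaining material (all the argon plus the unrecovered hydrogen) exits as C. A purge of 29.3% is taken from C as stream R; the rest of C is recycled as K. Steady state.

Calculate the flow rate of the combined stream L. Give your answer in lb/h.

2214 lb/h

argon enters only via H and leaves only via the purge: 1290×0.217 = 0.293×(argon in C), and the recovery unit passes all argon, so argon in L = argon in C = 955.39 lb/h.
hydrogen in L: m_A = 1290×0.783 + (1−0.293)·(1−0.721)·m_A, so m_A = 1010.1/0.8027 = 1258.3 lb/h.
L = 1258.3 + 955.39 = 2213.7 lb/h.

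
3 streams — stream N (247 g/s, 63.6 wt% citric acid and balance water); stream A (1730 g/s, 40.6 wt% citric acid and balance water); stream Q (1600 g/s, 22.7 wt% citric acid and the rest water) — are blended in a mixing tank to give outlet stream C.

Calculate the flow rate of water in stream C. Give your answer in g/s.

water out = water in = 247×0.364 + 1730×0.594 + 1600×0.773 = 2354.3 g/s.

2354 g/s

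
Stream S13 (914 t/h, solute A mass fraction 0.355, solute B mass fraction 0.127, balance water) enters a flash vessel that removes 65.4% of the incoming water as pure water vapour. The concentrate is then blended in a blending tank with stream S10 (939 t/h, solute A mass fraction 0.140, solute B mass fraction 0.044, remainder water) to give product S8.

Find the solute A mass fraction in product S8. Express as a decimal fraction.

Vapour removed = 0.654×0.518×914 = 309.64 t/h; concentrate = 604.36 t/h.
solute A reaching the mixer = 324.47 (from concentrate) + 939×0.140 = 455.93 t/h.
Product flow = 604.36 + 939 = 1543.4 t/h; solute A fraction = 0.295.

0.295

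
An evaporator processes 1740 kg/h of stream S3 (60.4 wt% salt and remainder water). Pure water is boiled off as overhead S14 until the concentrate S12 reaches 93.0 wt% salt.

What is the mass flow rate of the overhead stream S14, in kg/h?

609.9 kg/h

salt is conserved: 1740×0.604 = 1051 kg/h all reports to the concentrate.
Concentrate = 1051/(target fraction) = 1130.1 kg/h.
Overhead = 1740 − 1130.1 = 609.94 kg/h.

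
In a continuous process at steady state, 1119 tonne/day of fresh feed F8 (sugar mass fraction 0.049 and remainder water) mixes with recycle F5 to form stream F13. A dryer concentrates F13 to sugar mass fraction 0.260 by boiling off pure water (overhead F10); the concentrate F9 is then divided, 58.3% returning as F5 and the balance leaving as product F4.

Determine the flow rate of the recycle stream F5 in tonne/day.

Overall sugar balance (none leaves overhead): sugar in fresh feed = sugar in product, i.e. 1119×0.049 = (1−0.583)·F9·0.260.
F9 = 54.831/(0.260×0.417) = 505.73 tonne/day.
Recycle F5 = 0.583×505.73 = 294.84 tonne/day.

294.8 tonne/day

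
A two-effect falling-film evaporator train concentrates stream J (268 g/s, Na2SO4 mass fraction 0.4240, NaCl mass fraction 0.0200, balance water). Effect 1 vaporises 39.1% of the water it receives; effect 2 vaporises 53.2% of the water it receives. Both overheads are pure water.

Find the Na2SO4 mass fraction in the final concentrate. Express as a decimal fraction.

water in feed = 268×0.556 = 149.01 g/s.
After stage 1: water left = (1−0.391)×149.01 = 90.746; stream total = 209.74 g/s.
After stage 2: water left = (1−0.532)×90.746 = 42.469; final concentrate = 161.46 g/s.
Na2SO4 fraction = 113.63/161.46 = 0.7038.

0.7038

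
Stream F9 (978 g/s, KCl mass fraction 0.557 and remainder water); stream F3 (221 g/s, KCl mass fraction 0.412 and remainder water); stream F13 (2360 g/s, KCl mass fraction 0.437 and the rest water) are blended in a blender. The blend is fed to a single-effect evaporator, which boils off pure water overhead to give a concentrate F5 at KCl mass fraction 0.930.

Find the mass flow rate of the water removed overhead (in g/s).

KCl entering = 978×0.557 + 221×0.412 + 2360×0.437 = 1667.1 g/s.
All KCl reports to F5, so F5 = 1667.1/0.930 = 1792.6 g/s.
Total feed = 3559 g/s; overhead = 3559 − 1792.6 = 1766.4 g/s.

1766 g/s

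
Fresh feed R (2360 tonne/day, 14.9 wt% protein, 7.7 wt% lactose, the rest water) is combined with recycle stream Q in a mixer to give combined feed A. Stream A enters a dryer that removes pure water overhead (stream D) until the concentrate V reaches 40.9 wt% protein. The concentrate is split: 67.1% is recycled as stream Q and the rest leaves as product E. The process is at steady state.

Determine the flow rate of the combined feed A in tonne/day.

Overall protein balance (none leaves overhead): protein in fresh feed = protein in product, i.e. 2360×0.149 = (1−0.671)·V·0.409.
V = 351.64/(0.409×0.329) = 2613.2 tonne/day.
Recycle Q = 0.671×2613.2 = 1753.5 tonne/day.
Combined feed A = 2360 + 1753.5 = 4113.5 tonne/day.

4113 tonne/day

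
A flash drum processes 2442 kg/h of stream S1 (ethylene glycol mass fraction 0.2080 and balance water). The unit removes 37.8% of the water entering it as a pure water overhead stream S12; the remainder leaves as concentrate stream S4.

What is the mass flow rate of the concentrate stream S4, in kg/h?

1711 kg/h

water entering = 2442×0.792 = 1934.1 kg/h; overhead removed = 0.378×1934.1 = 731.08 kg/h.
Concentrate = 2442 − 731.08 = 1710.9 kg/h.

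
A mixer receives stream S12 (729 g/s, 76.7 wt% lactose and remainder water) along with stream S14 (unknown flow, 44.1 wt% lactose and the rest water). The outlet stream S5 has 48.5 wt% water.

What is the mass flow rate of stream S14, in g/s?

Let S14 be the unknown flow. Total out = 729 + S14.
water balance: 169.86 + 0.559·S14 = 0.485·(729 + S14)
(0.559 − 0.485)·S14 = 0.485×729 − 169.86 = 183.71
S14 = 183.71 / 0.074 = 2482.5 g/s

2483 g/s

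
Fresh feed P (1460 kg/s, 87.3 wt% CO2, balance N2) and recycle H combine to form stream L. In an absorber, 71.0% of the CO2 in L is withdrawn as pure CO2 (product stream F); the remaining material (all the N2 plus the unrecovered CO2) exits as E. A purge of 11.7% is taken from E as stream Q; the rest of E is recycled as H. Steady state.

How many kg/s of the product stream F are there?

CO2 in L: m_A = 1460×0.873 + (1−0.117)·(1−0.710)·m_A, so m_A = 1274.6/0.7439 = 1713.3 kg/s.
Product F = 0.710×1713.3 = 1216.4 kg/s.

1216 kg/s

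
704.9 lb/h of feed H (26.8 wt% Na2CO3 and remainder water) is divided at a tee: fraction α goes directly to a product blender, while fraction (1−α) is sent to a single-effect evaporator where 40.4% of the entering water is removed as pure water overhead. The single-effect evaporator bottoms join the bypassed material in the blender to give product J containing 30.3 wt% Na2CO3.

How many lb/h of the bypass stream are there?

All 704.9×0.268 = 188.91 lb/h of Na2CO3 reaches J, so J = 188.91/0.303 = 623.48 lb/h and vapour = 81.424 lb/h.
The evaporator receives (1−α)·704.9 of feed at 0.732 water and removes 0.404 of that water:
0.404×0.732×(1−α)×704.9 = 81.424
(1−α) = 81.424/208.46 = 0.3906;  α = 0.6094.
Bypass flow = 0.6094×704.9 = 429.57 lb/h.

429.6 lb/h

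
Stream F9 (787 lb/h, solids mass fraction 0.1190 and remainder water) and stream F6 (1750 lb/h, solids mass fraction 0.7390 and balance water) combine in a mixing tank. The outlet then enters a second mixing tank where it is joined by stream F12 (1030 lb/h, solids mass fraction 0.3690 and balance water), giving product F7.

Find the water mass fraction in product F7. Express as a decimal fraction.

0.5046

Overall, product flow = 3567 lb/h.
water in = 787×0.881 + 1750×0.261 + 1030×0.631 = 1800 lb/h.
water fraction in F7 = 0.5046.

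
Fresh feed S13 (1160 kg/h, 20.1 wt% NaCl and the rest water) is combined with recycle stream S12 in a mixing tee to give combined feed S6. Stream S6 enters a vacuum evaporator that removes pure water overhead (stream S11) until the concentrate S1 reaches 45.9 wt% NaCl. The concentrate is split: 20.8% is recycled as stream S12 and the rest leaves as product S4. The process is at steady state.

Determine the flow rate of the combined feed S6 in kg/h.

1293 kg/h

Overall NaCl balance (none leaves overhead): NaCl in fresh feed = NaCl in product, i.e. 1160×0.201 = (1−0.208)·S1·0.459.
S1 = 233.16/(0.459×0.792) = 641.38 kg/h.
Recycle S12 = 0.208×641.38 = 133.41 kg/h.
Combined feed S6 = 1160 + 133.41 = 1293.4 kg/h.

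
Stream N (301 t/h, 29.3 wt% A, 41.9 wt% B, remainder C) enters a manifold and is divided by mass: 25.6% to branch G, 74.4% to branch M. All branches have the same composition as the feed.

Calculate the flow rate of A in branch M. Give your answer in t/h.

Branch M total = 0.744×301 = 223.94 t/h.
A in M = 0.293×223.94 = 65.616 t/h.

65.62 t/h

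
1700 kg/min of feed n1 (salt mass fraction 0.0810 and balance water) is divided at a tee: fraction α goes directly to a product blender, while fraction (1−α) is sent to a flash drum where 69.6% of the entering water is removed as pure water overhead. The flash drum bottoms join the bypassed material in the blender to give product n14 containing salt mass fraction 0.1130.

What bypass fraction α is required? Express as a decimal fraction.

All 1700×0.081 = 137.7 kg/min of salt reaches n14, so n14 = 137.7/0.113 = 1218.6 kg/min and vapour = 481.42 kg/min.
The evaporator receives (1−α)·1700 of feed at 0.919 water and removes 0.696 of that water:
0.696×0.919×(1−α)×1700 = 481.42
(1−α) = 481.42/1087.4 = 0.4427;  α = 0.5573.

0.557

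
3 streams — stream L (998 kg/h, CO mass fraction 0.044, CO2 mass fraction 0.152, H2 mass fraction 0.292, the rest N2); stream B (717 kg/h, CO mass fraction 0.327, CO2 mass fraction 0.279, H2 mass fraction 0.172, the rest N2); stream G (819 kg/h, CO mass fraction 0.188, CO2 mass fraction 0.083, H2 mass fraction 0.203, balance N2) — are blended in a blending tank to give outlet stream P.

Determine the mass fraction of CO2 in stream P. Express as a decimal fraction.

0.166

Total flow out = 998 + 717 + 819 = 2534 kg/h.
CO2 in = 998×0.152 + 717×0.279 + 819×0.083 = 419.72 kg/h.
CO2 mass fraction in P = 419.72/2534 = 0.166.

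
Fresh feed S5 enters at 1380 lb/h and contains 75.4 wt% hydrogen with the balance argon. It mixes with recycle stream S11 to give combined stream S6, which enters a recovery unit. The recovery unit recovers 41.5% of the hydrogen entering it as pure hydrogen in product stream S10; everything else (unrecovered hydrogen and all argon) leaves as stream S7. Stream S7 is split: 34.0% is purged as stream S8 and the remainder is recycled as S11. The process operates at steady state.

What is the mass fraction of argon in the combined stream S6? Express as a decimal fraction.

argon enters only via S5 and leaves only via the purge: 1380×0.246 = 0.340×(argon in S7), and the recovery unit passes all argon, so argon in S6 = argon in S7 = 998.47 lb/h.
hydrogen in S6: m_A = 1380×0.754 + (1−0.340)·(1−0.415)·m_A, so m_A = 1040.5/0.6139 = 1694.9 lb/h.
S6 = 1694.9 + 998.47 = 2693.4 lb/h.
argon fraction in S6 = 998.47/2693.4 = 0.3707.

0.3707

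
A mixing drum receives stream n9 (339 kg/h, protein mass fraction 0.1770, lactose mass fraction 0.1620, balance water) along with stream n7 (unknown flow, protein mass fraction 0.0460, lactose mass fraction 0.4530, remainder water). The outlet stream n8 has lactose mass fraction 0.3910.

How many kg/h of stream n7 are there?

1252 kg/h

Let n7 be the unknown flow. Total out = 339 + n7.
lactose balance: 54.918 + 0.453·n7 = 0.391·(339 + n7)
(0.453 − 0.391)·n7 = 0.391×339 − 54.918 = 77.631
n7 = 77.631 / 0.062 = 1252.1 kg/h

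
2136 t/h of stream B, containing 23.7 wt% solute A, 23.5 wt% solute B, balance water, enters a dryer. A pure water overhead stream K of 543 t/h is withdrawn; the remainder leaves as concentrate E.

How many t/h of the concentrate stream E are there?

Concentrate = 2136 − 543 = 1593 t/h.

1593 t/h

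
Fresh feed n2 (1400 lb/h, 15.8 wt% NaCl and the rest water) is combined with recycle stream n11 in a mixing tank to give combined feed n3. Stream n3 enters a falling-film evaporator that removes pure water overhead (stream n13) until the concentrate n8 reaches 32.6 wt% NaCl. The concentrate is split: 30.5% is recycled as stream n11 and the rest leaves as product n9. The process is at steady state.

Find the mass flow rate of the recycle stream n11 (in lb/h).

Overall NaCl balance (none leaves overhead): NaCl in fresh feed = NaCl in product, i.e. 1400×0.158 = (1−0.305)·n8·0.326.
n8 = 221.2/(0.326×0.695) = 976.3 lb/h.
Recycle n11 = 0.305×976.3 = 297.77 lb/h.

297.8 lb/h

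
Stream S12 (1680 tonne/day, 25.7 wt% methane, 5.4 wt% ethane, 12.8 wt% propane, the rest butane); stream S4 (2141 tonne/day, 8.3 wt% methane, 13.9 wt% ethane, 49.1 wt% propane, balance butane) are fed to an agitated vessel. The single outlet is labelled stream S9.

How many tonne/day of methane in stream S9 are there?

methane out = methane in = 1680×0.257 + 2141×0.083 = 609.46 tonne/day.

609.5 tonne/day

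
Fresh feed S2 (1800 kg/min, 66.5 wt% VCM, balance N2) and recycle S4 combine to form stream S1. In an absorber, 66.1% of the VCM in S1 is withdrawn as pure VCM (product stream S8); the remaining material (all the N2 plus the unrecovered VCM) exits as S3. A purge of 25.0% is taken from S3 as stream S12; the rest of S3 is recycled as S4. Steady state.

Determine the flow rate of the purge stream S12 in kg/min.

739 kg/min

N2 enters only via S2 and leaves only via the purge: 1800×0.335 = 0.250×(N2 in S3), and the absorber passes all N2, so N2 in S1 = N2 in S3 = 2412 kg/min.
VCM in S1: m_A = 1800×0.665 + (1−0.250)·(1−0.661)·m_A, so m_A = 1197/0.7458 = 1605.1 kg/min.
S3 = (1−0.661)×1605.1 + 2412 = 2956.1 kg/min.
Purge S12 = 0.250×2956.1 = 739.03 kg/min.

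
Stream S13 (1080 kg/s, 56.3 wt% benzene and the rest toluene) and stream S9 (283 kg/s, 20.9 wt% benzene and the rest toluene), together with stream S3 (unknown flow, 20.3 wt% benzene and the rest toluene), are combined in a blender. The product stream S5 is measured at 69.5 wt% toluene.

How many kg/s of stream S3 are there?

2465 kg/s

Let S3 be the unknown flow. Total out = 1363 + S3.
toluene balance: 695.81 + 0.797·S3 = 0.695·(1363 + S3)
(0.797 − 0.695)·S3 = 0.695×1363 − 695.81 = 251.47
S3 = 251.47 / 0.102 = 2465.4 kg/s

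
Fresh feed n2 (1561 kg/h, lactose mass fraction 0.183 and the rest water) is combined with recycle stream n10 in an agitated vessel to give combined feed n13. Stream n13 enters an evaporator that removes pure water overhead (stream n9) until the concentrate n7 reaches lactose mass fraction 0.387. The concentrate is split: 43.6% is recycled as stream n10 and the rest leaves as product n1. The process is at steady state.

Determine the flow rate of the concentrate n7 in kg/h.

1309 kg/h

Overall lactose balance (none leaves overhead): lactose in fresh feed = lactose in product, i.e. 1561×0.183 = (1−0.436)·n7·0.387.
n7 = 285.66/(0.387×0.564) = 1308.8 kg/h.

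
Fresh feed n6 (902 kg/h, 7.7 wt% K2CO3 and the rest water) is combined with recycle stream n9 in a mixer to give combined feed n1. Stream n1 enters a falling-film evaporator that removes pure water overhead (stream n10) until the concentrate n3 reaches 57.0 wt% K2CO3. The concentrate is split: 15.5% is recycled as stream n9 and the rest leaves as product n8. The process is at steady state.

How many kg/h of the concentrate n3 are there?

144.2 kg/h

Overall K2CO3 balance (none leaves overhead): K2CO3 in fresh feed = K2CO3 in product, i.e. 902×0.077 = (1−0.155)·n3·0.570.
n3 = 69.454/(0.570×0.845) = 144.2 kg/h.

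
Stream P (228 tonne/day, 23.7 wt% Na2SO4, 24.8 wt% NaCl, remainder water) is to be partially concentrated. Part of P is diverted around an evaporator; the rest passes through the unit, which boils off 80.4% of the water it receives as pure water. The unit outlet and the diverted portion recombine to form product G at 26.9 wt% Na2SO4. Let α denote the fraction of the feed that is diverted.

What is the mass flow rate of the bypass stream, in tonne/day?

162.5 tonne/day

All 228×0.237 = 54.036 tonne/day of Na2SO4 reaches G, so G = 54.036/0.269 = 200.88 tonne/day and vapour = 27.123 tonne/day.
The evaporator receives (1−α)·228 of feed at 0.515 water and removes 0.804 of that water:
0.804×0.515×(1−α)×228 = 27.123
(1−α) = 27.123/94.406 = 0.2873;  α = 0.7127.
Bypass flow = 0.7127×228 = 162.5 tonne/day.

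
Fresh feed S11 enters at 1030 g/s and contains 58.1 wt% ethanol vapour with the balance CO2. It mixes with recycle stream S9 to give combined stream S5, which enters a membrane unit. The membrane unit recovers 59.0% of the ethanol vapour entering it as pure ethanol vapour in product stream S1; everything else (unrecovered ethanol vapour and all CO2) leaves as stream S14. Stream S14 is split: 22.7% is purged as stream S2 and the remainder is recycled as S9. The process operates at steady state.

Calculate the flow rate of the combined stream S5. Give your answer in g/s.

2777 g/s

CO2 enters only via S11 and leaves only via the purge: 1030×0.419 = 0.227×(CO2 in S14), and the membrane unit passes all CO2, so CO2 in S5 = CO2 in S14 = 1901.2 g/s.
ethanol vapour in S5: m_A = 1030×0.581 + (1−0.227)·(1−0.590)·m_A, so m_A = 598.43/0.6831 = 876.09 g/s.
S5 = 876.09 + 1901.2 = 2777.3 g/s.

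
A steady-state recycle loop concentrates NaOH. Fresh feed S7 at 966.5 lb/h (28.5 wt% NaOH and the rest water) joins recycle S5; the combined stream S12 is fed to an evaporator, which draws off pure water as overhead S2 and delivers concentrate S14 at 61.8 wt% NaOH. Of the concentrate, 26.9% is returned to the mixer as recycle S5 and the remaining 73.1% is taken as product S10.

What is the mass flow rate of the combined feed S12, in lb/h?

Overall NaOH balance (none leaves overhead): NaOH in fresh feed = NaOH in product, i.e. 966.5×0.285 = (1−0.269)·S14·0.618.
S14 = 275.45/(0.618×0.731) = 609.73 lb/h.
Recycle S5 = 0.269×609.73 = 164.02 lb/h.
Combined feed S12 = 966.5 + 164.02 = 1130.5 lb/h.

1131 lb/h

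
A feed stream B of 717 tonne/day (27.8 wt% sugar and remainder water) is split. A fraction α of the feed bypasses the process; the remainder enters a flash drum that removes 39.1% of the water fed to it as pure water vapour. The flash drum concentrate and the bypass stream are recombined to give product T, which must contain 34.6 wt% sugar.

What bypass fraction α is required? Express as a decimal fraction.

All 717×0.278 = 199.33 tonne/day of sugar reaches T, so T = 199.33/0.346 = 576.09 tonne/day and vapour = 140.91 tonne/day.
The evaporator receives (1−α)·717 of feed at 0.722 water and removes 0.391 of that water:
0.391×0.722×(1−α)×717 = 140.91
(1−α) = 140.91/202.41 = 0.6962;  α = 0.3038.

0.304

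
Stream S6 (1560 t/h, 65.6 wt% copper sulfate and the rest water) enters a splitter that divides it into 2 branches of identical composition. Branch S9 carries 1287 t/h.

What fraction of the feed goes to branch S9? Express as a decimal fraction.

Fraction to S9 = 1287/1560 = 0.8250.

0.825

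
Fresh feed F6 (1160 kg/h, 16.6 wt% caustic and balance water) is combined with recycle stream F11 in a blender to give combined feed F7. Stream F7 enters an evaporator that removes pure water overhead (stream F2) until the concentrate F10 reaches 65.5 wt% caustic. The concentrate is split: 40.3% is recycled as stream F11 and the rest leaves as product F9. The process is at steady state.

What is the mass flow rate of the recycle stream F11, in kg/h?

198.5 kg/h

Overall caustic balance (none leaves overhead): caustic in fresh feed = caustic in product, i.e. 1160×0.166 = (1−0.403)·F10·0.655.
F10 = 192.56/(0.655×0.597) = 492.44 kg/h.
Recycle F11 = 0.403×492.44 = 198.45 kg/h.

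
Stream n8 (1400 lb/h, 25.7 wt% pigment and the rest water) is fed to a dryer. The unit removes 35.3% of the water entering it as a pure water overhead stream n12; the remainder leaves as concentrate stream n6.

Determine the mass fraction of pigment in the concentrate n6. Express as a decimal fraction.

pigment is not removed: 1400×0.257 = 359.8 lb/h of pigment enters n6.
water entering = 1400×0.743 = 1040.2 lb/h; overhead removed = 0.353×1040.2 = 367.19 lb/h.
Concentrate = 1400 − 367.19 = 1032.8 lb/h.
Mass fraction = 359.8/1032.8 = 0.348.

0.348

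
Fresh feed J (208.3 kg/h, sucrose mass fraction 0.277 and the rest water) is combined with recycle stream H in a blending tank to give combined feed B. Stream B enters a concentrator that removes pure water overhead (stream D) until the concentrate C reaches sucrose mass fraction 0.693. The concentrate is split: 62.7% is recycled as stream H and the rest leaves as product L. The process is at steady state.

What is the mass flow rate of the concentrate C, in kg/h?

223.2 kg/h

Overall sucrose balance (none leaves overhead): sucrose in fresh feed = sucrose in product, i.e. 208.3×0.277 = (1−0.627)·C·0.693.
C = 57.699/(0.693×0.373) = 223.22 kg/h.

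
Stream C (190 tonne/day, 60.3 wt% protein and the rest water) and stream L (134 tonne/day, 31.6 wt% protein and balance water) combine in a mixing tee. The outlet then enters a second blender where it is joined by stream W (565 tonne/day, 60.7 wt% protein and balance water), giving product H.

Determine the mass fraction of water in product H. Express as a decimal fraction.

0.438

Overall, product flow = 889 tonne/day.
water in = 190×0.397 + 134×0.684 + 565×0.393 = 389.13 tonne/day.
water fraction in H = 0.438.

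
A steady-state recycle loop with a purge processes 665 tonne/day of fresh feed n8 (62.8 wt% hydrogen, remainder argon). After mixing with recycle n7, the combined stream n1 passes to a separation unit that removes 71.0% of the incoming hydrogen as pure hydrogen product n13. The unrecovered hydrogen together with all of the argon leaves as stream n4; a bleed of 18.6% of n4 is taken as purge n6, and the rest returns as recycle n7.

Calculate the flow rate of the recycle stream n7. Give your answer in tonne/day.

argon enters only via n8 and leaves only via the purge: 665×0.372 = 0.186×(argon in n4), and the separation unit passes all argon, so argon in n1 = argon in n4 = 1330 tonne/day.
hydrogen in n1: m_A = 665×0.628 + (1−0.186)·(1−0.710)·m_A, so m_A = 417.62/0.7639 = 546.67 tonne/day.
n4 = (1−0.710)×546.67 + 1330 = 1488.5 tonne/day.
Recycle n7 = (1−0.186)×1488.5 = 1211.7 tonne/day.

1212 tonne/day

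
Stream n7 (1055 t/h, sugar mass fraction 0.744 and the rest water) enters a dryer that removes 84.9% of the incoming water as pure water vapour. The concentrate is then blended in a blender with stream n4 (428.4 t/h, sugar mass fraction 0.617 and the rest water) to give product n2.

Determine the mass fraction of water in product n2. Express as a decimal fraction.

0.163

Vapour removed = 0.849×0.256×1055 = 229.3 t/h; concentrate = 825.7 t/h.
water reaching the mixer = 40.782 (from concentrate) + 428.4×0.383 = 204.86 t/h.
Product flow = 825.7 + 428.4 = 1254.1 t/h; water fraction = 0.163.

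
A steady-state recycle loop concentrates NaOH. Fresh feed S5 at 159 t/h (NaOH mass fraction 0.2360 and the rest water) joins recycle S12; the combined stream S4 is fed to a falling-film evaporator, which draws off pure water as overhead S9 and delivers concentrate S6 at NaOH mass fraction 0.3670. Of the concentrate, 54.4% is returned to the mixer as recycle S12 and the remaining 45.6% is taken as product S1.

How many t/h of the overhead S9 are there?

56.75 t/h

Overall NaOH balance (none leaves overhead): NaOH in fresh feed = NaOH in product, i.e. 159×0.236 = (1−0.544)·S6·0.367.
S6 = 37.524/(0.367×0.456) = 224.22 t/h.
Recycle S12 = 0.544×224.22 = 121.98 t/h.
Combined feed S4 = 159 + 121.98 = 280.98 t/h.
Overhead S9 = S4 − S6 = 280.98 − 224.22 = 56.755 t/h.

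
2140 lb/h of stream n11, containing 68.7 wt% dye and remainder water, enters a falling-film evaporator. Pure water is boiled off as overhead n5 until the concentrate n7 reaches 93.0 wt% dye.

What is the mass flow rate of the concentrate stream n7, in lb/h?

dye is conserved: 2140×0.687 = 1470.2 lb/h all reports to the concentrate.
Concentrate = 1470.2/(target fraction) = 1580.8 lb/h.

1581 lb/h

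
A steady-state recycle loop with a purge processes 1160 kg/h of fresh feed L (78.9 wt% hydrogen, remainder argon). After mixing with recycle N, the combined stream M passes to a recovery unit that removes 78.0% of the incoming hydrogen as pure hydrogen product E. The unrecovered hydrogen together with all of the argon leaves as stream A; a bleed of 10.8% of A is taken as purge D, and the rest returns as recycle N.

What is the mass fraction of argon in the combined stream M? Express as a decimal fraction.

0.666

argon enters only via L and leaves only via the purge: 1160×0.211 = 0.108×(argon in A), and the recovery unit passes all argon, so argon in M = argon in A = 2266.3 kg/h.
hydrogen in M: m_A = 1160×0.789 + (1−0.108)·(1−0.780)·m_A, so m_A = 915.24/0.8038 = 1138.7 kg/h.
M = 1138.7 + 2266.3 = 3405 kg/h.
argon fraction in M = 2266.3/3405 = 0.666.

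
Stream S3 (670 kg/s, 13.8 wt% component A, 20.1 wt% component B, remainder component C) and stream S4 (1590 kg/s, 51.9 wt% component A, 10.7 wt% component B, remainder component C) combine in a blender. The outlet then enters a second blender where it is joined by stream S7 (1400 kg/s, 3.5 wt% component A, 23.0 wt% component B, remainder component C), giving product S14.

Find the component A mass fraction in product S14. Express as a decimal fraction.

Overall, product flow = 3660 kg/s.
component A in = 670×0.138 + 1590×0.519 + 1400×0.035 = 966.67 kg/s.
component A fraction in S14 = 0.264.

0.264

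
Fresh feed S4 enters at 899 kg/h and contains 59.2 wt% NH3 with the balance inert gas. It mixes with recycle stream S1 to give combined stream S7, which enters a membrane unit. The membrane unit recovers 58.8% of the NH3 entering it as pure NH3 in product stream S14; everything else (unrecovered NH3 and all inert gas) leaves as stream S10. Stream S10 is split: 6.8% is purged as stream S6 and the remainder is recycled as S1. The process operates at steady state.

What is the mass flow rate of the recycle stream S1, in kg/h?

5359 kg/h

inert gas enters only via S4 and leaves only via the purge: 899×0.408 = 0.068×(inert gas in S10), and the membrane unit passes all inert gas, so inert gas in S7 = inert gas in S10 = 5394 kg/h.
NH3 in S7: m_A = 899×0.592 + (1−0.068)·(1−0.588)·m_A, so m_A = 532.21/0.6160 = 863.95 kg/h.
S10 = (1−0.588)×863.95 + 5394 = 5749.9 kg/h.
Recycle S1 = (1−0.068)×5749.9 = 5359 kg/h.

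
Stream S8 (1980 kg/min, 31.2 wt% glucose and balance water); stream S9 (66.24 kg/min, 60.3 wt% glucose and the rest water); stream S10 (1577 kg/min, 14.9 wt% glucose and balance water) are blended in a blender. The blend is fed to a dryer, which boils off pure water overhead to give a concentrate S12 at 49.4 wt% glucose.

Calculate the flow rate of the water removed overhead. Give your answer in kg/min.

1816 kg/min

glucose entering = 1980×0.312 + 66.24×0.603 + 1577×0.149 = 892.68 kg/min.
All glucose reports to S12, so S12 = 892.68/0.494 = 1807 kg/min.
Total feed = 3623.2 kg/min; overhead = 3623.2 − 1807 = 1816.2 kg/min.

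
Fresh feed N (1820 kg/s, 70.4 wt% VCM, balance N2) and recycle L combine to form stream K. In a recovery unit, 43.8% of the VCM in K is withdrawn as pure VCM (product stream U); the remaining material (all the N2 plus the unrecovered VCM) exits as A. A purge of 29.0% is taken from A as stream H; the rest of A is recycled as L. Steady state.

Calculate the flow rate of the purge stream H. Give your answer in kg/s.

N2 enters only via N and leaves only via the purge: 1820×0.296 = 0.290×(N2 in A), and the recovery unit passes all N2, so N2 in K = N2 in A = 1857.7 kg/s.
VCM in K: m_A = 1820×0.704 + (1−0.290)·(1−0.438)·m_A, so m_A = 1281.3/0.6010 = 2132 kg/s.
A = (1−0.438)×2132 + 1857.7 = 3055.8 kg/s.
Purge H = 0.290×3055.8 = 886.19 kg/s.

886.2 kg/s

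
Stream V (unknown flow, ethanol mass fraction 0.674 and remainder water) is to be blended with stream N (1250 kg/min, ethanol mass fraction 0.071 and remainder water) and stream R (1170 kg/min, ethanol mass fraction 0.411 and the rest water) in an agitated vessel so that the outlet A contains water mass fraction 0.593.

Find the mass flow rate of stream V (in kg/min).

Let V be the unknown flow. Total out = 2420 + V.
water balance: 1850.4 + 0.326·V = 0.593·(2420 + V)
(0.326 − 0.593)·V = 0.593×2420 − 1850.4 = -415.32
V = -415.32 / -0.267 = 1555.5 kg/min

1556 kg/min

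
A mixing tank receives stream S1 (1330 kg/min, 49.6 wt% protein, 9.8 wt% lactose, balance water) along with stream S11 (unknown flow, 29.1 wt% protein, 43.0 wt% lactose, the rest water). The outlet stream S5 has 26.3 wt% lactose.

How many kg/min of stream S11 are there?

Let S11 be the unknown flow. Total out = 1330 + S11.
lactose balance: 130.34 + 0.430·S11 = 0.263·(1330 + S11)
(0.430 − 0.263)·S11 = 0.263×1330 − 130.34 = 219.45
S11 = 219.45 / 0.167 = 1314.1 kg/min

1314 kg/min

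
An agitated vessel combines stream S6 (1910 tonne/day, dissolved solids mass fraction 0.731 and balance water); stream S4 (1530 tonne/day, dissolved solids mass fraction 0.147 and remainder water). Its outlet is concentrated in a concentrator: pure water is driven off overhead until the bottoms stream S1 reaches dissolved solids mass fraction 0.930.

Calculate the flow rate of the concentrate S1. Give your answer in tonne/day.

dissolved solids entering = 1910×0.731 + 1530×0.147 = 1621.1 tonne/day.
All dissolved solids reports to S1, so S1 = 1621.1/0.930 = 1743.1 tonne/day.

1743 tonne/day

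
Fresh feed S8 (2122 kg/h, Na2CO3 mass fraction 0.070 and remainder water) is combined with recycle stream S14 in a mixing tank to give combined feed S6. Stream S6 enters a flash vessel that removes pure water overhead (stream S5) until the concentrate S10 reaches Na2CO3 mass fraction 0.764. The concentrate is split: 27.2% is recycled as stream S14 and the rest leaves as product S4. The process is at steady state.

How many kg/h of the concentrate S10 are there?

Overall Na2CO3 balance (none leaves overhead): Na2CO3 in fresh feed = Na2CO3 in product, i.e. 2122×0.070 = (1−0.272)·S10·0.764.
S10 = 148.54/(0.764×0.728) = 267.07 kg/h.

267.1 kg/h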